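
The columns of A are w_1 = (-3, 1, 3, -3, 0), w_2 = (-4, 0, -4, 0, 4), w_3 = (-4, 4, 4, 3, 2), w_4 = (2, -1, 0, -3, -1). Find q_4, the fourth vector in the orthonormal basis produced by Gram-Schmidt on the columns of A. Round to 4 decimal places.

q_4 = (0.5490, 0.4770, 0.0400, -0.3500, 0.5890)

w_1 = (-3, 1, 3, -3, 0); ‖w_1‖ = 5.2915, so q_1 = (-0.5669, 0.1890, 0.5669, -0.5669, 0.0000).
q_1·w_2 = (-0.5669)·(-4) + 0.1890·0 + 0.5669·(-4) + (-0.5669)·0 + 0.0000·4 = 0.0000.
u_2 = w_2 + 0.0000·q_1 = (-4.0000, 0.0000, -4.0000, 0.0000, 4.0000).
‖u_2‖ = 6.9282, so q_2 = (-0.5774, 0.0000, -0.5774, 0.0000, 0.5774).
q_1·w_3 = (-0.5669)·(-4) + 0.1890·4 + 0.5669·4 + (-0.5669)·3 + 0.0000·2 = 3.5907; q_2·w_3 = (-0.5774)·(-4) + 0.0000·4 + (-0.5774)·4 + 0.0000·3 + 0.5774·2 = 1.1547.
u_3 = w_3 − 3.5907·q_1 − 1.1547·q_2 = (-1.2976, 3.3214, 2.6310, 5.0357, 1.3333).
‖u_3‖ = 6.8391, so q_3 = (-0.1897, 0.4857, 0.3847, 0.7363, 0.1950).
q_1·w_4 = (-0.5669)·2 + 0.1890·(-1) + 0.5669·0 + (-0.5669)·(-3) + 0.0000·(-1) = 0.3780; q_2·w_4 = (-0.5774)·2 + 0.0000·(-1) + (-0.5774)·0 + 0.0000·(-3) + 0.5774·(-1) = -1.7321; q_3·w_4 = (-0.1897)·2 + 0.4857·(-1) + 0.3847·0 + 0.7363·(-3) + 0.1950·(-1) = -3.2690.
u_4 = w_4 − 0.3780·q_1 + 1.7321·q_2 + 3.2690·q_3 = (0.5940, 0.5162, 0.0433, -0.3787, 0.6373).
‖u_4‖ = 1.0820, so q_4 = (0.5490, 0.4770, 0.0400, -0.3500, 0.5890).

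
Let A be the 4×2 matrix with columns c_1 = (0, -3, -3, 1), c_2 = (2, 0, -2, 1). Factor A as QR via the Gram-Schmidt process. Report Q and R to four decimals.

c_1 = (0, -3, -3, 1); ‖c_1‖ = 4.3589, so e_1 = (0.0000, -0.6882, -0.6882, 0.2294).
e_1·c_2 = 0.0000·2 + (-0.6882)·0 + (-0.6882)·(-2) + 0.2294·1 = 1.6059.
u_2 = c_2 − 1.6059·e_1 = (2.0000, 1.1053, -0.8947, 0.6316).
‖u_2‖ = 2.5340, so e_2 = (0.7893, 0.4362, -0.3531, 0.2492).

Q = [[0.0000, 0.7893], [-0.6882, 0.4362], [-0.6882, -0.3531], [0.2294, 0.2492]], R = [[4.3589, 1.6059], [0.0000, 2.5340]]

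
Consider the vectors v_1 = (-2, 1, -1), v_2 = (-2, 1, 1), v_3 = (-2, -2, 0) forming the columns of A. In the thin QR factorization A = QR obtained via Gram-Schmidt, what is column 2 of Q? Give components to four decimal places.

e_2 = (-0.3651, 0.1826, 0.9129)

v_1 = (-2, 1, -1); ‖v_1‖ = 2.4495, so e_1 = (-0.8165, 0.4082, -0.4082).
e_1·v_2 = (-0.8165)·(-2) + 0.4082·1 + (-0.4082)·1 = 1.6330.
u_2 = v_2 − 1.6330·e_1 = (-0.6667, 0.3333, 1.6667).
‖u_2‖ = 1.8257, so e_2 = (-0.3651, 0.1826, 0.9129).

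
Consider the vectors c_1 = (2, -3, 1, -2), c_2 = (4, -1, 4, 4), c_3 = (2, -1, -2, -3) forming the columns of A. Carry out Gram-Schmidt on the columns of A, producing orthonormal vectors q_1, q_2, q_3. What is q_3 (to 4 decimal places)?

c_1 = (2, -3, 1, -2); ‖c_1‖ = 4.2426, so q_1 = (0.4714, -0.7071, 0.2357, -0.4714).
q_1·c_2 = 0.4714·4 + (-0.7071)·(-1) + 0.2357·4 + (-0.4714)·4 = 1.6499.
u_2 = c_2 − 1.6499·q_1 = (3.2222, 0.1667, 3.6111, 4.7778).
‖u_2‖ = 6.8028, so q_2 = (0.4737, 0.0245, 0.5308, 0.7023).
q_1·c_3 = 0.4714·2 + (-0.7071)·(-1) + 0.2357·(-2) + (-0.4714)·(-3) = 2.5927; q_2·c_3 = 0.4737·2 + 0.0245·(-1) + 0.5308·(-2) + 0.7023·(-3) = -2.2458.
u_3 = c_3 − 2.5927·q_1 + 2.2458·q_2 = (1.8415, 0.8884, -1.4190, -0.2005).
‖u_3‖ = 2.4968, so q_3 = (0.7376, 0.3558, -0.5683, -0.0803).

q_3 = (0.7376, 0.3558, -0.5683, -0.0803)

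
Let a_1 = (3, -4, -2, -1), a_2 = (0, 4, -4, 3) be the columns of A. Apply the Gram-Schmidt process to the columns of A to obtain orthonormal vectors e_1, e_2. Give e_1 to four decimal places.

e_1 = (0.5477, -0.7303, -0.3651, -0.1826)

e_1 = a_1/‖a_1‖ = (3, -4, -2, -1)/5.4772 = (0.5477, -0.7303, -0.3651, -0.1826).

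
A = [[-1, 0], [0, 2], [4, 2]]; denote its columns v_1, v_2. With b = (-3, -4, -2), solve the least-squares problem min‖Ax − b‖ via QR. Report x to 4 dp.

x = (0.7778, -2.2778)

v_1 = (-1, 0, 4); ‖v_1‖ = 4.1231, so q_1 = (-0.2425, 0.0000, 0.9701).
q_1·v_2 = (-0.2425)·0 + 0.0000·2 + 0.9701·2 = 1.9403.
u_2 = v_2 − 1.9403·q_1 = (0.4706, 2.0000, 0.1176).
‖u_2‖ = 2.0580, so q_2 = (0.2287, 0.9718, 0.0572).
Qᵀb = (-1.2127, -4.6876).
Back-substitute: x_2 = -4.6876/2.0580 = -2.2778.
x_1 = (-1.2127 − 1.9403·(-2.2778))/4.1231 = 0.7778.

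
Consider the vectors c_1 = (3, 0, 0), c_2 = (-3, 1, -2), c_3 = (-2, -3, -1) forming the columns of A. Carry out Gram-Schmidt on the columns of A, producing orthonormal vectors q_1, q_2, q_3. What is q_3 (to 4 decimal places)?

c_1 = (3, 0, 0); ‖c_1‖ = 3.0000, so q_1 = (1.0000, 0.0000, 0.0000).
q_1·c_2 = 1.0000·(-3) + 0.0000·1 + 0.0000·(-2) = -3.0000.
u_2 = c_2 + 3.0000·q_1 = (0.0000, 1.0000, -2.0000).
‖u_2‖ = 2.2361, so q_2 = (0.0000, 0.4472, -0.8944).
q_1·c_3 = 1.0000·(-2) + 0.0000·(-3) + 0.0000·(-1) = -2.0000; q_2·c_3 = 0.0000·(-2) + 0.4472·(-3) + (-0.8944)·(-1) = -0.4472.
u_3 = c_3 + 2.0000·q_1 + 0.4472·q_2 = (0.0000, -2.8000, -1.4000).
‖u_3‖ = 3.1305, so q_3 = (0.0000, -0.8944, -0.4472).

q_3 = (0.0000, -0.8944, -0.4472)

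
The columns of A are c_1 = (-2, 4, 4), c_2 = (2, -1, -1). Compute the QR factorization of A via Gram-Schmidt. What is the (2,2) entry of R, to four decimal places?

r_{22} = 1.4142

c_1 = (-2, 4, 4); ‖c_1‖ = 6.0000, so e_1 = (-0.3333, 0.6667, 0.6667).
e_1·c_2 = (-0.3333)·2 + 0.6667·(-1) + 0.6667·(-1) = -2.0000.
u_2 = c_2 + 2.0000·e_1 = (1.3333, 0.3333, 0.3333).
r_{22} = ‖u_2‖ = 1.4142.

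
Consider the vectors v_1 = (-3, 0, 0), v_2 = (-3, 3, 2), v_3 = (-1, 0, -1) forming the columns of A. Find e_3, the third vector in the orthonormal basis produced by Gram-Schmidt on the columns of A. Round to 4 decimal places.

e_3 = (0.0000, 0.5547, -0.8321)

e_1 = v_1/‖v_1‖ = (-3, 0, 0)/3.0000 = (-1.0000, 0.0000, 0.0000).
r_{12} = e_1·v_2 = 3.0000.
u_2 = v_2 − 3.0000·e_1 = (0.0000, 3.0000, 2.0000).
‖u_2‖ = 3.6056, so e_2 = (0.0000, 0.8321, 0.5547).
r_{13} = e_1·v_3 = 1.0000; r_{23} = e_2·v_3 = -0.5547.
u_3 = v_3 − 1.0000·e_1 + 0.5547·e_2 = (0.0000, 0.4615, -0.6923).
‖u_3‖ = 0.8321, so e_3 = (0.0000, 0.5547, -0.8321).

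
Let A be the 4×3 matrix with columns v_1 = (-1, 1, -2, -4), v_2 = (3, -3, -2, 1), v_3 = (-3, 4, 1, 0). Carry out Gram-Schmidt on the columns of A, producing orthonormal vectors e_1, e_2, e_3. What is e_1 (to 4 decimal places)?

v_1 = (-1, 1, -2, -4); ‖v_1‖ = 4.6904, so e_1 = (-0.2132, 0.2132, -0.4264, -0.8528).

e_1 = (-0.2132, 0.2132, -0.4264, -0.8528)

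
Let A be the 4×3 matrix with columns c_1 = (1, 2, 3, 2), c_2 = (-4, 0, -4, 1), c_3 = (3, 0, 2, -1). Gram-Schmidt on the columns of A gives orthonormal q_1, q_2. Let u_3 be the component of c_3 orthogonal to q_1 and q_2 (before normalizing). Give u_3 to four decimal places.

u_3 = (0.3442, 0.3166, -0.3392, 0.0201)

q_1 = c_1/‖c_1‖ = (1, 2, 3, 2)/4.2426 = (0.2357, 0.4714, 0.7071, 0.4714).
r_{12} = q_1·c_2 = -3.2998.
u_2 = c_2 + 3.2998·q_1 = (-3.2222, 1.5556, -1.6667, 2.5556).
‖u_2‖ = 4.7022, so q_2 = (-0.6853, 0.3308, -0.3544, 0.5435).
r_{13} = q_1·c_3 = 1.6499; r_{23} = q_2·c_3 = -3.3081.
u_3 = c_3 − 1.6499·q_1 + 3.3081·q_2 = (0.3442, 0.3166, -0.3392, 0.0201).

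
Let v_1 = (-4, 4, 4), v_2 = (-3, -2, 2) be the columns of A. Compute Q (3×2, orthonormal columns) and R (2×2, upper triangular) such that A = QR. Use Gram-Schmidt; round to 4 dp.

v_1 = (-4, 4, 4); ‖v_1‖ = 6.9282, so q_1 = (-0.5774, 0.5774, 0.5774).
q_1·v_2 = (-0.5774)·(-3) + 0.5774·(-2) + 0.5774·2 = 1.7321.
u_2 = v_2 − 1.7321·q_1 = (-2.0000, -3.0000, 1.0000).
‖u_2‖ = 3.7417, so q_2 = (-0.5345, -0.8018, 0.2673).

Q = [[-0.5774, -0.5345], [0.5774, -0.8018], [0.5774, 0.2673]], R = [[6.9282, 1.7321], [0.0000, 3.7417]]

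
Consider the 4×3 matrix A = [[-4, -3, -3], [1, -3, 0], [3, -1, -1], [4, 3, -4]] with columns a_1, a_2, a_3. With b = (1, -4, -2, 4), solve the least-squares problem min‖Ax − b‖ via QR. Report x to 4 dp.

x = (-0.5547, 1.1269, -0.7165)

a_1 = (-4, 1, 3, 4); ‖a_1‖ = 6.4807, so e_1 = (-0.6172, 0.1543, 0.4629, 0.6172).
e_1·a_2 = (-0.6172)·(-3) + 0.1543·(-3) + 0.4629·(-1) + 0.6172·3 = 2.7775.
u_2 = a_2 − 2.7775·e_1 = (-1.2857, -3.4286, -2.2857, 1.2857).
‖u_2‖ = 4.5040, so e_2 = (-0.2855, -0.7612, -0.5075, 0.2855).
e_1·a_3 = (-0.6172)·(-3) + 0.1543·0 + 0.4629·(-1) + 0.6172·(-4) = -1.0801; e_2·a_3 = (-0.2855)·(-3) + (-0.7612)·0 + (-0.5075)·(-1) + 0.2855·(-4) = 0.2220.
u_3 = a_3 + 1.0801·e_1 − 0.2220·e_2 = (-3.6033, 0.3357, -0.3873, -3.3967).
‖u_3‖ = 4.9784, so e_3 = (-0.7238, 0.0674, -0.0778, -0.6823).
Qᵀb = (0.3086, 4.9163, -3.5671).
Back-substitute: x_3 = -3.5671/4.9784 = -0.7165.
x_2 = (4.9163 − 0.2220·(-0.7165))/4.5040 = 1.1269.
x_1 = (0.3086 − 2.7775·1.1269 + 1.0801·(-0.7165))/6.4807 = -0.5547.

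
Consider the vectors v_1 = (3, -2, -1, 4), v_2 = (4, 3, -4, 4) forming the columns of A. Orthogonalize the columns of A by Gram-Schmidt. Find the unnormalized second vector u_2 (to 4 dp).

u_2 = (1.4000, 4.7333, -3.1333, 0.5333)

e_1 = v_1/‖v_1‖ = (3, -2, -1, 4)/5.4772 = (0.5477, -0.3651, -0.1826, 0.7303).
r_{12} = e_1·v_2 = 4.7469.
u_2 = v_2 − 4.7469·e_1 = (1.4000, 4.7333, -3.1333, 0.5333).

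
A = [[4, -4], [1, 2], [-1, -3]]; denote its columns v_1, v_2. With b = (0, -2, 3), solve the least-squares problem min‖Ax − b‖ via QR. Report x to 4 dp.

e_1 = v_1/‖v_1‖ = (4, 1, -1)/4.2426 = (0.9428, 0.2357, -0.2357).
r_{12} = e_1·v_2 = -2.5927.
u_2 = v_2 + 2.5927·e_1 = (-1.5556, 2.6111, -3.6111).
‖u_2‖ = 4.7199, so e_2 = (-0.3296, 0.5532, -0.7651).
Qᵀb = (-1.1785, -3.4016).
Back-substitute: x_2 = -3.4016/4.7199 = -0.7207.
x_1 = (-1.1785 + 2.5927·(-0.7207))/4.2426 = -0.7182.

x = (-0.7182, -0.7207)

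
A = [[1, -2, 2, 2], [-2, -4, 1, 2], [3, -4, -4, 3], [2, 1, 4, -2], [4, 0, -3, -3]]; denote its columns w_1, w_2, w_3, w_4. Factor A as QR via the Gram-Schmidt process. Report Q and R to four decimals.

Q = [[0.1715, -0.3114, 0.5010, 0.3714], [-0.3430, -0.7007, 0.2063, -0.5871], [0.5145, -0.6034, -0.2642, 0.3711], [0.3430, 0.2044, 0.7701, -0.1210], [0.6860, 0.0779, -0.2090, -0.6042]], R = [[5.8310, -0.6860, -2.7440, -1.5435], [0.0000, 6.0440, 1.6740, -4.4770], [0.0000, 0.0000, 5.9723, -0.2915], [0.0000, 0.0000, 0.0000, 2.7366]]

w_1 = (1, -2, 3, 2, 4); ‖w_1‖ = 5.8310, so q_1 = (0.1715, -0.3430, 0.5145, 0.3430, 0.6860).
q_1·w_2 = 0.1715·(-2) + (-0.3430)·(-4) + 0.5145·(-4) + 0.3430·1 + 0.6860·0 = -0.6860.
u_2 = w_2 + 0.6860·q_1 = (-1.8824, -4.2353, -3.6471, 1.2353, 0.4706).
‖u_2‖ = 6.0440, so q_2 = (-0.3114, -0.7007, -0.6034, 0.2044, 0.0779).
q_1·w_3 = 0.1715·2 + (-0.3430)·1 + 0.5145·(-4) + 0.3430·4 + 0.6860·(-3) = -2.7440; q_2·w_3 = (-0.3114)·2 + (-0.7007)·1 + (-0.6034)·(-4) + 0.2044·4 + 0.0779·(-3) = 1.6740.
u_3 = w_3 + 2.7440·q_1 − 1.6740·q_2 = (2.9919, 1.2319, -1.5781, 4.5990, -1.2480).
‖u_3‖ = 5.9723, so q_3 = (0.5010, 0.2063, -0.2642, 0.7701, -0.2090).
q_1·w_4 = 0.1715·2 + (-0.3430)·2 + 0.5145·3 + 0.3430·(-2) + 0.6860·(-3) = -1.5435; q_2·w_4 = (-0.3114)·2 + (-0.7007)·2 + (-0.6034)·3 + 0.2044·(-2) + 0.0779·(-3) = -4.4770; q_3·w_4 = 0.5010·2 + 0.2063·2 + (-0.2642)·3 + 0.7701·(-2) + (-0.2090)·(-3) = -0.2915.
u_4 = w_4 + 1.5435·q_1 + 4.4770·q_2 + 0.2915·q_3 = (1.0164, -1.6065, 1.0156, -0.3311, -1.6535).
‖u_4‖ = 2.7366, so q_4 = (0.3714, -0.5871, 0.3711, -0.1210, -0.6042).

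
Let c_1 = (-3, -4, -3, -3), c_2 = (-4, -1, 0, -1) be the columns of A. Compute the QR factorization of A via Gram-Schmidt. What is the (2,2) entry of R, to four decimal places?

c_1 = (-3, -4, -3, -3); ‖c_1‖ = 6.5574, so e_1 = (-0.4575, -0.6100, -0.4575, -0.4575).
e_1·c_2 = (-0.4575)·(-4) + (-0.6100)·(-1) + (-0.4575)·0 + (-0.4575)·(-1) = 2.8975.
u_2 = c_2 − 2.8975·e_1 = (-2.6744, 0.7674, 1.3256, 0.3256).
r_{22} = ‖u_2‖ = 3.0991.

r_{22} = 3.0991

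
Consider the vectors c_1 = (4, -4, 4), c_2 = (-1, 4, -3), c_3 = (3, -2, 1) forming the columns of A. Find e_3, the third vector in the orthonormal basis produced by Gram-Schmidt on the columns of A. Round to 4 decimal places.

e_1 = c_1/‖c_1‖ = (4, -4, 4)/6.9282 = (0.5774, -0.5774, 0.5774).
r_{12} = e_1·c_2 = -4.6188.
u_2 = c_2 + 4.6188·e_1 = (1.6667, 1.3333, -0.3333).
‖u_2‖ = 2.1602, so e_2 = (0.7715, 0.6172, -0.1543).
r_{13} = e_1·c_3 = 3.4641; r_{23} = e_2·c_3 = 0.9258.
u_3 = c_3 − 3.4641·e_1 − 0.9258·e_2 = (0.2857, -0.5714, -0.8571).
‖u_3‖ = 1.0690, so e_3 = (0.2673, -0.5345, -0.8018).

e_3 = (0.2673, -0.5345, -0.8018)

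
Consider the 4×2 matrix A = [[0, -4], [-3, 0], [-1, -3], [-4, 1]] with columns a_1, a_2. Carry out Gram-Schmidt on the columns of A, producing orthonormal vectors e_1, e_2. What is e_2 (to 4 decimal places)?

e_2 = (-0.7850, -0.0226, -0.5963, 0.1661)

e_1 = a_1/‖a_1‖ = (0, -3, -1, -4)/5.0990 = (0.0000, -0.5883, -0.1961, -0.7845).
r_{12} = e_1·a_2 = -0.1961.
u_2 = a_2 + 0.1961·e_1 = (-4.0000, -0.1154, -3.0385, 0.8462).
‖u_2‖ = 5.0952, so e_2 = (-0.7850, -0.0226, -0.5963, 0.1661).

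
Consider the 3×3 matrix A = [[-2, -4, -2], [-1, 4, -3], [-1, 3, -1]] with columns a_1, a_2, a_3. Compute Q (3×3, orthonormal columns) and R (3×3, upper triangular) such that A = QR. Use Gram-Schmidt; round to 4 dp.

Q = [[-0.8165, -0.5738, -0.0639], [-0.4082, 0.6521, -0.6389], [-0.4082, 0.4956, 0.7667]], R = [[2.4495, 0.4082, 3.2660], [0.0000, 6.3901, -1.3041], [0.0000, 0.0000, 1.2778]]

a_1 = (-2, -1, -1); ‖a_1‖ = 2.4495, so e_1 = (-0.8165, -0.4082, -0.4082).
e_1·a_2 = (-0.8165)·(-4) + (-0.4082)·4 + (-0.4082)·3 = 0.4082.
u_2 = a_2 − 0.4082·e_1 = (-3.6667, 4.1667, 3.1667).
‖u_2‖ = 6.3901, so e_2 = (-0.5738, 0.6521, 0.4956).
e_1·a_3 = (-0.8165)·(-2) + (-0.4082)·(-3) + (-0.4082)·(-1) = 3.2660; e_2·a_3 = (-0.5738)·(-2) + 0.6521·(-3) + 0.4956·(-1) = -1.3041.
u_3 = a_3 − 3.2660·e_1 + 1.3041·e_2 = (-0.0816, -0.8163, 0.9796).
‖u_3‖ = 1.2778, so e_3 = (-0.0639, -0.6389, 0.7667).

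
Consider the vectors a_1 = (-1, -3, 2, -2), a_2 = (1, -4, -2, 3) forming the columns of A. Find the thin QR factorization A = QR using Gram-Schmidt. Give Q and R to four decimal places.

e_1 = a_1/‖a_1‖ = (-1, -3, 2, -2)/4.2426 = (-0.2357, -0.7071, 0.4714, -0.4714).
r_{12} = e_1·a_2 = 0.2357.
u_2 = a_2 − 0.2357·e_1 = (1.0556, -3.8333, -2.1111, 3.1111).
‖u_2‖ = 5.4722, so e_2 = (0.1929, -0.7005, -0.3858, 0.5685).

Q = [[-0.2357, 0.1929], [-0.7071, -0.7005], [0.4714, -0.3858], [-0.4714, 0.5685]], R = [[4.2426, 0.2357], [0.0000, 5.4722]]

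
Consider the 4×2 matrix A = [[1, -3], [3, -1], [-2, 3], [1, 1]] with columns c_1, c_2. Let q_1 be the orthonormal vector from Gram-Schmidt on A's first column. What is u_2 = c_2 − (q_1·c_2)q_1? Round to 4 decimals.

u_2 = (-2.2667, 1.2000, 1.5333, 1.7333)

q_1 = c_1/‖c_1‖ = (1, 3, -2, 1)/3.8730 = (0.2582, 0.7746, -0.5164, 0.2582).
r_{12} = q_1·c_2 = -2.8402.
u_2 = c_2 + 2.8402·q_1 = (-2.2667, 1.2000, 1.5333, 1.7333).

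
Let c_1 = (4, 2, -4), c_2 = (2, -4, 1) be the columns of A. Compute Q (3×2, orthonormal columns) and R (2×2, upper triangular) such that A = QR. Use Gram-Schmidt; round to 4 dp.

Q = [[0.6667, 0.5392], [0.3333, -0.8332], [-0.6667, 0.1225]], R = [[6.0000, -0.6667], [0.0000, 4.5338]]

q_1 = c_1/‖c_1‖ = (4, 2, -4)/6.0000 = (0.6667, 0.3333, -0.6667).
r_{12} = q_1·c_2 = -0.6667.
u_2 = c_2 + 0.6667·q_1 = (2.4444, -3.7778, 0.5556).
‖u_2‖ = 4.5338, so q_2 = (0.5392, -0.8332, 0.1225).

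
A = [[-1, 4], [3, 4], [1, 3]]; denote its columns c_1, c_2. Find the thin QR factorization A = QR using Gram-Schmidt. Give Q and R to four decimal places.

c_1 = (-1, 3, 1); ‖c_1‖ = 3.3166, so e_1 = (-0.3015, 0.9045, 0.3015).
e_1·c_2 = (-0.3015)·4 + 0.9045·4 + 0.3015·3 = 3.3166.
u_2 = c_2 − 3.3166·e_1 = (5.0000, 1.0000, 2.0000).
‖u_2‖ = 5.4772, so e_2 = (0.9129, 0.1826, 0.3651).

Q = [[-0.3015, 0.9129], [0.9045, 0.1826], [0.3015, 0.3651]], R = [[3.3166, 3.3166], [0.0000, 5.4772]]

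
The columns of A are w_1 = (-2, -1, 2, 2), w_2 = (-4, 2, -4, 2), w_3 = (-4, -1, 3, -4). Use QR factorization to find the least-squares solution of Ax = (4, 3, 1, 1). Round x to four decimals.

x = (-0.2179, -0.3629, -0.4917)

w_1 = (-2, -1, 2, 2); ‖w_1‖ = 3.6056, so q_1 = (-0.5547, -0.2774, 0.5547, 0.5547).
q_1·w_2 = (-0.5547)·(-4) + (-0.2774)·2 + 0.5547·(-4) + 0.5547·2 = 0.5547.
u_2 = w_2 − 0.5547·q_1 = (-3.6923, 2.1538, -4.3077, 1.6923).
‖u_2‖ = 6.3002, so q_2 = (-0.5861, 0.3419, -0.6837, 0.2686).
q_1·w_3 = (-0.5547)·(-4) + (-0.2774)·(-1) + 0.5547·3 + 0.5547·(-4) = 1.9415; q_2·w_3 = (-0.5861)·(-4) + 0.3419·(-1) + (-0.6837)·3 + 0.2686·(-4) = -1.1233.
u_3 = w_3 − 1.9415·q_1 + 1.1233·q_2 = (-3.5814, -0.0775, 1.1550, -4.7752).
‖u_3‖ = 6.0802, so q_3 = (-0.5890, -0.0127, 0.1900, -0.7854).
Qᵀb = (-1.9415, -1.7338, -2.9897).
Back-substitute: x_3 = -2.9897/6.0802 = -0.4917.
x_2 = (-1.7338 + 1.1233·(-0.4917))/6.3002 = -0.3629.
x_1 = (-1.9415 − 0.5547·(-0.3629) − 1.9415·(-0.4917))/3.6056 = -0.2179.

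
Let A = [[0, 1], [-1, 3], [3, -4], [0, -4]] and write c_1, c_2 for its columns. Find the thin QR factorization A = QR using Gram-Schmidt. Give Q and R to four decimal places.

Q = [[0.0000, 0.2265], [-0.3162, 0.3397], [0.9487, 0.1132], [0.0000, -0.9058]], R = [[3.1623, -4.7434], [0.0000, 4.4159]]

c_1 = (0, -1, 3, 0); ‖c_1‖ = 3.1623, so e_1 = (0.0000, -0.3162, 0.9487, 0.0000).
e_1·c_2 = 0.0000·1 + (-0.3162)·3 + 0.9487·(-4) + 0.0000·(-4) = -4.7434.
u_2 = c_2 + 4.7434·e_1 = (1.0000, 1.5000, 0.5000, -4.0000).
‖u_2‖ = 4.4159, so e_2 = (0.2265, 0.3397, 0.1132, -0.9058).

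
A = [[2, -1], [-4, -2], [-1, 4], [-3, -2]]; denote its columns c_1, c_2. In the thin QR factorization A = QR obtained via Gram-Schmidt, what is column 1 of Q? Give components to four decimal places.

c_1 = (2, -4, -1, -3); ‖c_1‖ = 5.4772, so q_1 = (0.3651, -0.7303, -0.1826, -0.5477).

q_1 = (0.3651, -0.7303, -0.1826, -0.5477)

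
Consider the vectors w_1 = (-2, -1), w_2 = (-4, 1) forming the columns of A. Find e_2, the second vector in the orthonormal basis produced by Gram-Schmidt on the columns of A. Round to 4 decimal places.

e_2 = (-0.4472, 0.8944)

e_1 = w_1/‖w_1‖ = (-2, -1)/2.2361 = (-0.8944, -0.4472).
r_{12} = e_1·w_2 = 3.1305.
u_2 = w_2 − 3.1305·e_1 = (-1.2000, 2.4000).
‖u_2‖ = 2.6833, so e_2 = (-0.4472, 0.8944).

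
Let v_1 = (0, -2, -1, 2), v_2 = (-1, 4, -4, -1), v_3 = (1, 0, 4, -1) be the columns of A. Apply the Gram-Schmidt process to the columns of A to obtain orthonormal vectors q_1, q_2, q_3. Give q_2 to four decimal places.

v_1 = (0, -2, -1, 2); ‖v_1‖ = 3.0000, so q_1 = (0.0000, -0.6667, -0.3333, 0.6667).
q_1·v_2 = 0.0000·(-1) + (-0.6667)·4 + (-0.3333)·(-4) + 0.6667·(-1) = -2.0000.
u_2 = v_2 + 2.0000·q_1 = (-1.0000, 2.6667, -4.6667, 0.3333).
‖u_2‖ = 5.4772, so q_2 = (-0.1826, 0.4869, -0.8520, 0.0609).

q_2 = (-0.1826, 0.4869, -0.8520, 0.0609)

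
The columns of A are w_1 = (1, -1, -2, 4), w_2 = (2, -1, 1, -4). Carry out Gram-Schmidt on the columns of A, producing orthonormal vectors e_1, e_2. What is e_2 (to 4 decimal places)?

e_2 = (0.7816, -0.4902, -0.1060, -0.3709)

w_1 = (1, -1, -2, 4); ‖w_1‖ = 4.6904, so e_1 = (0.2132, -0.2132, -0.4264, 0.8528).
e_1·w_2 = 0.2132·2 + (-0.2132)·(-1) + (-0.4264)·1 + 0.8528·(-4) = -3.1980.
u_2 = w_2 + 3.1980·e_1 = (2.6818, -1.6818, -0.3636, -1.2727).
‖u_2‖ = 3.4311, so e_2 = (0.7816, -0.4902, -0.1060, -0.3709).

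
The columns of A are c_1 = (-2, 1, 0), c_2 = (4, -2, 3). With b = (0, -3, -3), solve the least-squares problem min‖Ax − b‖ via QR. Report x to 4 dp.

c_1 = (-2, 1, 0); ‖c_1‖ = 2.2361, so e_1 = (-0.8944, 0.4472, 0.0000).
e_1·c_2 = (-0.8944)·4 + 0.4472·(-2) + 0.0000·3 = -4.4721.
u_2 = c_2 + 4.4721·e_1 = (0.0000, 0.0000, 3.0000).
‖u_2‖ = 3.0000, so e_2 = (0.0000, 0.0000, 1.0000).
Qᵀb = (-1.3416, -3.0000).
Back-substitute: x_2 = -3.0000/3.0000 = -1.0000.
x_1 = (-1.3416 + 4.4721·(-1.0000))/2.2361 = -2.6000.

x = (-2.6000, -1.0000)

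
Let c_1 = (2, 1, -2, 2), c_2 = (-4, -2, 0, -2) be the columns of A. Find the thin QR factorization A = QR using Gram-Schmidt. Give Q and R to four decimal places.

c_1 = (2, 1, -2, 2); ‖c_1‖ = 3.6056, so q_1 = (0.5547, 0.2774, -0.5547, 0.5547).
q_1·c_2 = 0.5547·(-4) + 0.2774·(-2) + (-0.5547)·0 + 0.5547·(-2) = -3.8829.
u_2 = c_2 + 3.8829·q_1 = (-1.8462, -0.9231, -2.1538, 0.1538).
‖u_2‖ = 2.9872, so q_2 = (-0.6180, -0.3090, -0.7210, 0.0515).

Q = [[0.5547, -0.6180], [0.2774, -0.3090], [-0.5547, -0.7210], [0.5547, 0.0515]], R = [[3.6056, -3.8829], [0.0000, 2.9872]]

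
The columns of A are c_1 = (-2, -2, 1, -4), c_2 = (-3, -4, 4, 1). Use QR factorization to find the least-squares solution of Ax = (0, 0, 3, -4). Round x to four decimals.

c_1 = (-2, -2, 1, -4); ‖c_1‖ = 5.0000, so q_1 = (-0.4000, -0.4000, 0.2000, -0.8000).
q_1·c_2 = (-0.4000)·(-3) + (-0.4000)·(-4) + 0.2000·4 + (-0.8000)·1 = 2.8000.
u_2 = c_2 − 2.8000·q_1 = (-1.8800, -2.8800, 3.4400, 3.2400).
‖u_2‖ = 5.8447, so q_2 = (-0.3217, -0.4928, 0.5886, 0.5544).
Qᵀb = (3.8000, -0.4517).
Back-substitute: x_2 = -0.4517/5.8447 = -0.0773.
x_1 = (3.8000 − 2.8000·(-0.0773))/5.0000 = 0.8033.

x = (0.8033, -0.0773)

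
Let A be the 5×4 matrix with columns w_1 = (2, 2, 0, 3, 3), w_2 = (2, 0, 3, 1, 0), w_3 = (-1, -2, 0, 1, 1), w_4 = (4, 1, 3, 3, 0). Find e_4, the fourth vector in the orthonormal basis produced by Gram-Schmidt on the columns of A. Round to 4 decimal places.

e_4 = (0.3359, -0.2099, -0.4038, 0.5396, -0.6236)

w_1 = (2, 2, 0, 3, 3); ‖w_1‖ = 5.0990, so e_1 = (0.3922, 0.3922, 0.0000, 0.5883, 0.5883).
e_1·w_2 = 0.3922·2 + 0.3922·0 + 0.0000·3 + 0.5883·1 + 0.5883·0 = 1.3728.
u_2 = w_2 − 1.3728·e_1 = (1.4615, -0.5385, 3.0000, 0.1923, -0.8077).
‖u_2‖ = 3.4807, so e_2 = (0.4199, -0.1547, 0.8619, 0.0552, -0.2320).
e_1·w_3 = 0.3922·(-1) + 0.3922·(-2) + 0.0000·0 + 0.5883·1 + 0.5883·1 = 0.0000; e_2·w_3 = 0.4199·(-1) + (-0.1547)·(-2) + 0.8619·0 + 0.0552·1 + (-0.2320)·1 = -0.2873.
u_3 = w_3 + 0.0000·e_1 + 0.2873·e_2 = (-0.8794, -2.0444, 0.2476, 1.0159, 0.9333).
‖u_3‖ = 2.6301, so e_3 = (-0.3343, -0.7773, 0.0941, 0.3862, 0.3549).
e_1·w_4 = 0.3922·4 + 0.3922·1 + 0.0000·3 + 0.5883·3 + 0.5883·0 = 3.7262; e_2·w_4 = 0.4199·4 + (-0.1547)·1 + 0.8619·3 + 0.0552·3 + (-0.2320)·0 = 4.2763; e_3·w_4 = (-0.3343)·4 + (-0.7773)·1 + 0.0941·3 + 0.3862·3 + 0.3549·0 = -0.6735.
u_4 = w_4 − 3.7262·e_1 − 4.2763·e_2 + 0.6735·e_3 = (0.5177, -0.3235, -0.6223, 0.8316, -0.9610).
‖u_4‖ = 1.5411, so e_4 = (0.3359, -0.2099, -0.4038, 0.5396, -0.6236).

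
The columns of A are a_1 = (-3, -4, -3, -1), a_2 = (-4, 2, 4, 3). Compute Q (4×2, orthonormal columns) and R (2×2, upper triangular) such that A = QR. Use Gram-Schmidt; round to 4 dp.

a_1 = (-3, -4, -3, -1); ‖a_1‖ = 5.9161, so q_1 = (-0.5071, -0.6761, -0.5071, -0.1690).
q_1·a_2 = (-0.5071)·(-4) + (-0.6761)·2 + (-0.5071)·4 + (-0.1690)·3 = -1.8593.
u_2 = a_2 + 1.8593·q_1 = (-4.9429, 0.7429, 3.0571, 2.6857).
‖u_2‖ = 6.4454, so q_2 = (-0.7669, 0.1153, 0.4743, 0.4167).

Q = [[-0.5071, -0.7669], [-0.6761, 0.1153], [-0.5071, 0.4743], [-0.1690, 0.4167]], R = [[5.9161, -1.8593], [0.0000, 6.4454]]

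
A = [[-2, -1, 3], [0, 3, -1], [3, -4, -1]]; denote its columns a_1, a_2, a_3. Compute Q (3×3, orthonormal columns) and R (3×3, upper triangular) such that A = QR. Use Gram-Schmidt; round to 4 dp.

e_1 = a_1/‖a_1‖ = (-2, 0, 3)/3.6056 = (-0.5547, 0.0000, 0.8321).
r_{12} = e_1·a_2 = -2.7735.
u_2 = a_2 + 2.7735·e_1 = (-2.5385, 3.0000, -1.6923).
‖u_2‖ = 4.2787, so e_2 = (-0.5933, 0.7011, -0.3955).
r_{13} = e_1·a_3 = -2.4962; r_{23} = e_2·a_3 = -2.0854.
u_3 = a_3 + 2.4962·e_1 + 2.0854·e_2 = (0.3782, 0.4622, 0.2521).
‖u_3‖ = 0.6482, so e_3 = (0.5834, 0.7130, 0.3889).

Q = [[-0.5547, -0.5933, 0.5834], [0.0000, 0.7011, 0.7130], [0.8321, -0.3955, 0.3889]], R = [[3.6056, -2.7735, -2.4962], [0.0000, 4.2787, -2.0854], [0.0000, 0.0000, 0.6482]]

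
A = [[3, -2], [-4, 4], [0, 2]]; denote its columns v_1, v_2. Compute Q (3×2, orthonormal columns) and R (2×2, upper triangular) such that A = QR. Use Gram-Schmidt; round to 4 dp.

Q = [[0.6000, 0.2971], [-0.8000, 0.2228], [0.0000, 0.9285]], R = [[5.0000, -4.4000], [0.0000, 2.1541]]

e_1 = v_1/‖v_1‖ = (3, -4, 0)/5.0000 = (0.6000, -0.8000, 0.0000).
r_{12} = e_1·v_2 = -4.4000.
u_2 = v_2 + 4.4000·e_1 = (0.6400, 0.4800, 2.0000).
‖u_2‖ = 2.1541, so e_2 = (0.2971, 0.2228, 0.9285).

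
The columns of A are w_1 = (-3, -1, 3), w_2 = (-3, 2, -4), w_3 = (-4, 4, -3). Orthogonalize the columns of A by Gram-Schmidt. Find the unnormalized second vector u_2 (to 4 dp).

u_2 = (-3.7895, 1.7368, -3.2105)

e_1 = w_1/‖w_1‖ = (-3, -1, 3)/4.3589 = (-0.6882, -0.2294, 0.6882).
r_{12} = e_1·w_2 = -1.1471.
u_2 = w_2 + 1.1471·e_1 = (-3.7895, 1.7368, -3.2105).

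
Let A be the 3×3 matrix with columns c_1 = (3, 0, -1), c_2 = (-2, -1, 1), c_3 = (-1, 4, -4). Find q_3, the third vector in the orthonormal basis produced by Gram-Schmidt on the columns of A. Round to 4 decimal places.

q_3 = (-0.3015, -0.3015, -0.9045)

c_1 = (3, 0, -1); ‖c_1‖ = 3.1623, so q_1 = (0.9487, 0.0000, -0.3162).
q_1·c_2 = 0.9487·(-2) + 0.0000·(-1) + (-0.3162)·1 = -2.2136.
u_2 = c_2 + 2.2136·q_1 = (0.1000, -1.0000, 0.3000).
‖u_2‖ = 1.0488, so q_2 = (0.0953, -0.9535, 0.2860).
q_1·c_3 = 0.9487·(-1) + 0.0000·4 + (-0.3162)·(-4) = 0.3162; q_2·c_3 = 0.0953·(-1) + (-0.9535)·4 + 0.2860·(-4) = -5.0534.
u_3 = c_3 − 0.3162·q_1 + 5.0534·q_2 = (-0.8182, -0.8182, -2.4545).
‖u_3‖ = 2.7136, so q_3 = (-0.3015, -0.3015, -0.9045).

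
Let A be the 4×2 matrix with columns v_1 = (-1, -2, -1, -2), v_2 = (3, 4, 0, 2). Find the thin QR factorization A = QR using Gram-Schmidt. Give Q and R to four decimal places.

Q = [[-0.3162, 0.5883], [-0.6325, 0.3922], [-0.3162, -0.5883], [-0.6325, -0.3922]], R = [[3.1623, -4.7434], [0.0000, 2.5495]]

q_1 = v_1/‖v_1‖ = (-1, -2, -1, -2)/3.1623 = (-0.3162, -0.6325, -0.3162, -0.6325).
r_{12} = q_1·v_2 = -4.7434.
u_2 = v_2 + 4.7434·q_1 = (1.5000, 1.0000, -1.5000, -1.0000).
‖u_2‖ = 2.5495, so q_2 = (0.5883, 0.3922, -0.5883, -0.3922).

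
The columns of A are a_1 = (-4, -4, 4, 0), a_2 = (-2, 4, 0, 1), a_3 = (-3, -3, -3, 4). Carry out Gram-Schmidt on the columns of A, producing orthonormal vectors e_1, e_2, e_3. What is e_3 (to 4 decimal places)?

e_3 = (-0.3162, -0.3162, -0.6325, 0.6325)

a_1 = (-4, -4, 4, 0); ‖a_1‖ = 6.9282, so e_1 = (-0.5774, -0.5774, 0.5774, 0.0000).
e_1·a_2 = (-0.5774)·(-2) + (-0.5774)·4 + 0.5774·0 + 0.0000·1 = -1.1547.
u_2 = a_2 + 1.1547·e_1 = (-2.6667, 3.3333, 0.6667, 1.0000).
‖u_2‖ = 4.4347, so e_2 = (-0.6013, 0.7516, 0.1503, 0.2255).
e_1·a_3 = (-0.5774)·(-3) + (-0.5774)·(-3) + 0.5774·(-3) + 0.0000·4 = 1.7321; e_2·a_3 = (-0.6013)·(-3) + 0.7516·(-3) + 0.1503·(-3) + 0.2255·4 = 0.0000.
u_3 = a_3 − 1.7321·e_1 − 0.0000·e_2 = (-2.0000, -2.0000, -4.0000, 4.0000).
‖u_3‖ = 6.3246, so e_3 = (-0.3162, -0.3162, -0.6325, 0.6325).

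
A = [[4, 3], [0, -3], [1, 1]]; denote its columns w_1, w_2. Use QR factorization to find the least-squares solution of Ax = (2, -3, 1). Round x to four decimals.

w_1 = (4, 0, 1); ‖w_1‖ = 4.1231, so e_1 = (0.9701, 0.0000, 0.2425).
e_1·w_2 = 0.9701·3 + 0.0000·(-3) + 0.2425·1 = 3.1530.
u_2 = w_2 − 3.1530·e_1 = (-0.0588, -3.0000, 0.2353).
‖u_2‖ = 3.0098, so e_2 = (-0.0195, -0.9967, 0.0782).
Qᵀb = (2.1828, 3.0293).
Back-substitute: x_2 = 3.0293/3.0098 = 1.0065.
x_1 = (2.1828 − 3.1530·1.0065)/4.1231 = -0.2403.

x = (-0.2403, 1.0065)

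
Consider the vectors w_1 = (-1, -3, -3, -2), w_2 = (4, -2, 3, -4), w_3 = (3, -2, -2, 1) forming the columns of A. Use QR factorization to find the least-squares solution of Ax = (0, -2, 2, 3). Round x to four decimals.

e_1 = w_1/‖w_1‖ = (-1, -3, -3, -2)/4.7958 = (-0.2085, -0.6255, -0.6255, -0.4170).
r_{12} = e_1·w_2 = 0.2085.
u_2 = w_2 − 0.2085·e_1 = (4.0435, -1.8696, 3.1304, -3.9130).
‖u_2‖ = 6.7050, so e_2 = (0.6031, -0.2788, 0.4669, -0.5836).
r_{13} = e_1·w_3 = 1.4596; r_{23} = e_2·w_3 = 0.8495.
u_3 = w_3 − 1.4596·e_1 − 0.8495·e_2 = (2.7921, -0.8501, -1.4836, 2.1044).
‖u_3‖ = 3.8920, so e_3 = (0.7174, -0.2184, -0.3812, 0.5407).
Qᵀb = (-1.2511, -0.2594, 1.2966).
Back-substitute: x_3 = 1.2966/3.8920 = 0.3331.
x_2 = (-0.2594 − 0.8495·0.3331)/6.7050 = -0.0809.
x_1 = (-1.2511 − 0.2085·(-0.0809) − 1.4596·0.3331)/4.7958 = -0.3587.

x = (-0.3587, -0.0809, 0.3331)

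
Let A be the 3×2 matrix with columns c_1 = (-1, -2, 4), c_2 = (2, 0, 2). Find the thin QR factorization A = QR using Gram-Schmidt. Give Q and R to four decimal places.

Q = [[-0.2182, 0.9117], [-0.4364, 0.2279], [0.8729, 0.3419]], R = [[4.5826, 1.3093], [0.0000, 2.5071]]

c_1 = (-1, -2, 4); ‖c_1‖ = 4.5826, so q_1 = (-0.2182, -0.4364, 0.8729).
q_1·c_2 = (-0.2182)·2 + (-0.4364)·0 + 0.8729·2 = 1.3093.
u_2 = c_2 − 1.3093·q_1 = (2.2857, 0.5714, 0.8571).
‖u_2‖ = 2.5071, so q_2 = (0.9117, 0.2279, 0.3419).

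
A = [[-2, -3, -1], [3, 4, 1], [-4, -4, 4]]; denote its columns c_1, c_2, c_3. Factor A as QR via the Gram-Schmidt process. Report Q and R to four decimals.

q_1 = c_1/‖c_1‖ = (-2, 3, -4)/5.3852 = (-0.3714, 0.5571, -0.7428).
r_{12} = q_1·c_2 = 6.3136.
u_2 = c_2 − 6.3136·q_1 = (-0.6552, 0.4828, 0.6897).
‖u_2‖ = 1.0667, so q_2 = (-0.6142, 0.4526, 0.6465).
r_{13} = q_1·c_3 = -2.0426; r_{23} = q_2·c_3 = 3.6528.
u_3 = c_3 + 2.0426·q_1 − 3.6528·q_2 = (0.4848, 0.4848, 0.1212).
‖u_3‖ = 0.6963, so q_3 = (0.6963, 0.6963, 0.1741).

Q = [[-0.3714, -0.6142, 0.6963], [0.5571, 0.4526, 0.6963], [-0.7428, 0.6465, 0.1741]], R = [[5.3852, 6.3136, -2.0426], [0.0000, 1.0667, 3.6528], [0.0000, 0.0000, 0.6963]]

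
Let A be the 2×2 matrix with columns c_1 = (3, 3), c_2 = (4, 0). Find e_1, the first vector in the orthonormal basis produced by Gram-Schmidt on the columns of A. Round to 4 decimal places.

e_1 = (0.7071, 0.7071)

c_1 = (3, 3); ‖c_1‖ = 4.2426, so e_1 = (0.7071, 0.7071).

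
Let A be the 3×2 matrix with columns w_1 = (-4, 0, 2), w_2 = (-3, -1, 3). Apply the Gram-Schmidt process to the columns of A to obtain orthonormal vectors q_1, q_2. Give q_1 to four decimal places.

q_1 = (-0.8944, 0.0000, 0.4472)

w_1 = (-4, 0, 2); ‖w_1‖ = 4.4721, so q_1 = (-0.8944, 0.0000, 0.4472).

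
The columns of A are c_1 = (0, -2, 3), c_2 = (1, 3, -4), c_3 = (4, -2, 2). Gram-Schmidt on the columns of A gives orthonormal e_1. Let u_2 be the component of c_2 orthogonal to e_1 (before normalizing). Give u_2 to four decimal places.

u_2 = (1.0000, 0.2308, 0.1538)

c_1 = (0, -2, 3); ‖c_1‖ = 3.6056, so e_1 = (0.0000, -0.5547, 0.8321).
e_1·c_2 = 0.0000·1 + (-0.5547)·3 + 0.8321·(-4) = -4.9923.
u_2 = c_2 + 4.9923·e_1 = (1.0000, 0.2308, 0.1538).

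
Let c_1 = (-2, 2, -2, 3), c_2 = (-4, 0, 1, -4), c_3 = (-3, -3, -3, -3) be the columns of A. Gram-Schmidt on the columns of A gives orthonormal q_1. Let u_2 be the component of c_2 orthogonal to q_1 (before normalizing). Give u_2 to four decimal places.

c_1 = (-2, 2, -2, 3); ‖c_1‖ = 4.5826, so q_1 = (-0.4364, 0.4364, -0.4364, 0.6547).
q_1·c_2 = (-0.4364)·(-4) + 0.4364·0 + (-0.4364)·1 + 0.6547·(-4) = -1.3093.
u_2 = c_2 + 1.3093·q_1 = (-4.5714, 0.5714, 0.4286, -3.1429).

u_2 = (-4.5714, 0.5714, 0.4286, -3.1429)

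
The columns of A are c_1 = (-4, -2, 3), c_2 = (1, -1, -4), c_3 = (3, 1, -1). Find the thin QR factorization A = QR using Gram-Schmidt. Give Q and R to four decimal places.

e_1 = c_1/‖c_1‖ = (-4, -2, 3)/5.3852 = (-0.7428, -0.3714, 0.5571).
r_{12} = e_1·c_2 = -2.5997.
u_2 = c_2 + 2.5997·e_1 = (-0.9310, -1.9655, -2.5517).
‖u_2‖ = 3.3528, so e_2 = (-0.2777, -0.5862, -0.7611).
r_{13} = e_1·c_3 = -3.1568; r_{23} = e_2·c_3 = -0.6582.
u_3 = c_3 + 3.1568·e_1 + 0.6582·e_2 = (0.4724, -0.5583, 0.2577).
‖u_3‖ = 0.7754, so e_3 = (0.6092, -0.7200, 0.3323).

Q = [[-0.7428, -0.2777, 0.6092], [-0.3714, -0.5862, -0.7200], [0.5571, -0.7611, 0.3323]], R = [[5.3852, -2.5997, -3.1568], [0.0000, 3.3528, -0.6582], [0.0000, 0.0000, 0.7754]]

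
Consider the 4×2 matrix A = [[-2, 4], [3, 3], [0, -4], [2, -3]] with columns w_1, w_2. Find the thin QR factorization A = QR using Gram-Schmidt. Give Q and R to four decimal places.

Q = [[-0.4851, 0.4898], [0.7276, 0.5573], [0.0000, -0.5742], [0.4851, -0.3462]], R = [[4.1231, -1.2127], [0.0000, 6.9663]]

e_1 = w_1/‖w_1‖ = (-2, 3, 0, 2)/4.1231 = (-0.4851, 0.7276, 0.0000, 0.4851).
r_{12} = e_1·w_2 = -1.2127.
u_2 = w_2 + 1.2127·e_1 = (3.4118, 3.8824, -4.0000, -2.4118).
‖u_2‖ = 6.9663, so e_2 = (0.4898, 0.5573, -0.5742, -0.3462).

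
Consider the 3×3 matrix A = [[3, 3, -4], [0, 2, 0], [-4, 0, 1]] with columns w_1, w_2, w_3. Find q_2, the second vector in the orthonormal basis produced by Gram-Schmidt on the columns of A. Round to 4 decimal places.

w_1 = (3, 0, -4); ‖w_1‖ = 5.0000, so q_1 = (0.6000, 0.0000, -0.8000).
q_1·w_2 = 0.6000·3 + 0.0000·2 + (-0.8000)·0 = 1.8000.
u_2 = w_2 − 1.8000·q_1 = (1.9200, 2.0000, 1.4400).
‖u_2‖ = 3.1241, so q_2 = (0.6146, 0.6402, 0.4609).

q_2 = (0.6146, 0.6402, 0.4609)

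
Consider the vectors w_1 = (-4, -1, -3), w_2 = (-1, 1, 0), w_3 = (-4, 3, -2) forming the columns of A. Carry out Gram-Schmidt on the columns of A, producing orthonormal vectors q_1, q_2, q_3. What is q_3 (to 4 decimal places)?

w_1 = (-4, -1, -3); ‖w_1‖ = 5.0990, so q_1 = (-0.7845, -0.1961, -0.5883).
q_1·w_2 = (-0.7845)·(-1) + (-0.1961)·1 + (-0.5883)·0 = 0.5883.
u_2 = w_2 − 0.5883·q_1 = (-0.5385, 1.1154, 0.3462).
‖u_2‖ = 1.2860, so q_2 = (-0.4187, 0.8673, 0.2692).
q_1·w_3 = (-0.7845)·(-4) + (-0.1961)·3 + (-0.5883)·(-2) = 3.7262; q_2·w_3 = (-0.4187)·(-4) + 0.8673·3 + 0.2692·(-2) = 3.7384.
u_3 = w_3 − 3.7262·q_1 − 3.7384·q_2 = (0.4884, 0.4884, -0.8140).
‖u_3‖ = 1.0675, so q_3 = (0.4575, 0.4575, -0.7625).

q_3 = (0.4575, 0.4575, -0.7625)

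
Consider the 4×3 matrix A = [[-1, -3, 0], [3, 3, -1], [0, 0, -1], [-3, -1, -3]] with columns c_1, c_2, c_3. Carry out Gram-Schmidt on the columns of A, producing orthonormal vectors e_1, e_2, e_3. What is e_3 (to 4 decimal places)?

e_3 = (-0.4694, -0.6259, -0.4093, -0.4694)

c_1 = (-1, 3, 0, -3); ‖c_1‖ = 4.3589, so e_1 = (-0.2294, 0.6882, 0.0000, -0.6882).
e_1·c_2 = (-0.2294)·(-3) + 0.6882·3 + 0.0000·0 + (-0.6882)·(-1) = 3.4412.
u_2 = c_2 − 3.4412·e_1 = (-2.2105, 0.6316, 0.0000, 1.3684).
‖u_2‖ = 2.6754, so e_2 = (-0.8262, 0.2361, 0.0000, 0.5115).
e_1·c_3 = (-0.2294)·0 + 0.6882·(-1) + 0.0000·(-1) + (-0.6882)·(-3) = 1.3765; e_2·c_3 = (-0.8262)·0 + 0.2361·(-1) + 0.0000·(-1) + 0.5115·(-3) = -1.7705.
u_3 = c_3 − 1.3765·e_1 + 1.7705·e_2 = (-1.1471, -1.5294, -1.0000, -1.1471).
‖u_3‖ = 2.4435, so e_3 = (-0.4694, -0.6259, -0.4093, -0.4694).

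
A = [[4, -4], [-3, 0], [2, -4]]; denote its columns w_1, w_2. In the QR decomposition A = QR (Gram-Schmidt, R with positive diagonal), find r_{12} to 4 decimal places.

w_1 = (4, -3, 2); ‖w_1‖ = 5.3852, so q_1 = (0.7428, -0.5571, 0.3714).
r_{12} = q_1·w_2 = -4.4567.

r_{12} = -4.4567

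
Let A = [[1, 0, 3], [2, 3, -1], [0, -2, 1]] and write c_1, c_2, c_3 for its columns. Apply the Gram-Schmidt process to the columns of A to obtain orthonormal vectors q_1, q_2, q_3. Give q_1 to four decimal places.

q_1 = c_1/‖c_1‖ = (1, 2, 0)/2.2361 = (0.4472, 0.8944, 0.0000).

q_1 = (0.4472, 0.8944, 0.0000)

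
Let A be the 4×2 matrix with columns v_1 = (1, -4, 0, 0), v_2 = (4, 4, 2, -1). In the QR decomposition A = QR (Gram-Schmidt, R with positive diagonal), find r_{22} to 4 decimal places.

r_{22} = 5.3413

v_1 = (1, -4, 0, 0); ‖v_1‖ = 4.1231, so e_1 = (0.2425, -0.9701, 0.0000, 0.0000).
e_1·v_2 = 0.2425·4 + (-0.9701)·4 + 0.0000·2 + 0.0000·(-1) = -2.9104.
u_2 = v_2 + 2.9104·e_1 = (4.7059, 1.1765, 2.0000, -1.0000).
r_{22} = ‖u_2‖ = 5.3413.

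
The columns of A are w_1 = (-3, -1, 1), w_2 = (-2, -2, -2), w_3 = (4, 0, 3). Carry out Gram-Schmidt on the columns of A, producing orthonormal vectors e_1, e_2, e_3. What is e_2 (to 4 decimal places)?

w_1 = (-3, -1, 1); ‖w_1‖ = 3.3166, so e_1 = (-0.9045, -0.3015, 0.3015).
e_1·w_2 = (-0.9045)·(-2) + (-0.3015)·(-2) + 0.3015·(-2) = 1.8091.
u_2 = w_2 − 1.8091·e_1 = (-0.3636, -1.4545, -2.5455).
‖u_2‖ = 2.9542, so e_2 = (-0.1231, -0.4924, -0.8616).

e_2 = (-0.1231, -0.4924, -0.8616)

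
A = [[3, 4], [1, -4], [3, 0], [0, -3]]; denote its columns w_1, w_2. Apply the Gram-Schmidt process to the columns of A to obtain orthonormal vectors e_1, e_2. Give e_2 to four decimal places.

w_1 = (3, 1, 3, 0); ‖w_1‖ = 4.3589, so e_1 = (0.6882, 0.2294, 0.6882, 0.0000).
e_1·w_2 = 0.6882·4 + 0.2294·(-4) + 0.6882·0 + 0.0000·(-3) = 1.8353.
u_2 = w_2 − 1.8353·e_1 = (2.7368, -4.4211, -1.2632, -3.0000).
‖u_2‖ = 6.1345, so e_2 = (0.4461, -0.7207, -0.2059, -0.4890).

e_2 = (0.4461, -0.7207, -0.2059, -0.4890)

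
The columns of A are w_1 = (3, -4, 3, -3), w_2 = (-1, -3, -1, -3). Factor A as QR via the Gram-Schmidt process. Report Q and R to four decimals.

w_1 = (3, -4, 3, -3); ‖w_1‖ = 6.5574, so e_1 = (0.4575, -0.6100, 0.4575, -0.4575).
e_1·w_2 = 0.4575·(-1) + (-0.6100)·(-3) + 0.4575·(-1) + (-0.4575)·(-3) = 2.2875.
u_2 = w_2 − 2.2875·e_1 = (-2.0465, -1.6047, -2.0465, -1.9535).
‖u_2‖ = 3.8428, so e_2 = (-0.5326, -0.4176, -0.5326, -0.5083).

Q = [[0.4575, -0.5326], [-0.6100, -0.4176], [0.4575, -0.5326], [-0.4575, -0.5083]], R = [[6.5574, 2.2875], [0.0000, 3.8428]]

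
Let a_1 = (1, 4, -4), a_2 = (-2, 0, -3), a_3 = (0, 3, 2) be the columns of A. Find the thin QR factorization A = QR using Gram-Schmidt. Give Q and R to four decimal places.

e_1 = a_1/‖a_1‖ = (1, 4, -4)/5.7446 = (0.1741, 0.6963, -0.6963).
r_{12} = e_1·a_2 = 1.7408.
u_2 = a_2 − 1.7408·e_1 = (-2.3030, -1.2121, -1.7879).
‖u_2‖ = 3.1575, so e_2 = (-0.7294, -0.3839, -0.5662).
r_{13} = e_1·a_3 = 0.6963; r_{23} = e_2·a_3 = -2.2841.
u_3 = a_3 − 0.6963·e_1 + 2.2841·e_2 = (-1.7872, 1.6383, 1.1915).
‖u_3‖ = 2.7015, so e_3 = (-0.6616, 0.6064, 0.4411).

Q = [[0.1741, -0.7294, -0.6616], [0.6963, -0.3839, 0.6064], [-0.6963, -0.5662, 0.4411]], R = [[5.7446, 1.7408, 0.6963], [0.0000, 3.1575, -2.2841], [0.0000, 0.0000, 2.7015]]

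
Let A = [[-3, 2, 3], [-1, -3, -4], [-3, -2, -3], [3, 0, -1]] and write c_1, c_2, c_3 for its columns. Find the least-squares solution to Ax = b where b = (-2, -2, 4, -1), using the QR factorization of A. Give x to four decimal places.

x = (-0.4128, 2.0756, -1.6686)

c_1 = (-3, -1, -3, 3); ‖c_1‖ = 5.2915, so e_1 = (-0.5669, -0.1890, -0.5669, 0.5669).
e_1·c_2 = (-0.5669)·2 + (-0.1890)·(-3) + (-0.5669)·(-2) + 0.5669·0 = 0.5669.
u_2 = c_2 − 0.5669·e_1 = (2.3214, -2.8929, -1.6786, -0.3214).
‖u_2‖ = 4.0839, so e_2 = (0.5684, -0.7083, -0.4110, -0.0787).
e_1·c_3 = (-0.5669)·3 + (-0.1890)·(-4) + (-0.5669)·(-3) + 0.5669·(-1) = 0.1890; e_2·c_3 = 0.5684·3 + (-0.7083)·(-4) + (-0.4110)·(-3) + (-0.0787)·(-1) = 5.8504.
u_3 = c_3 − 0.1890·e_1 − 5.8504·e_2 = (-0.2184, 0.1799, -0.4882, -0.6467).
‖u_3‖ = 0.8583, so e_3 = (-0.2545, 0.2096, -0.5688, -0.7535).
Qᵀb = (-1.3229, -1.2855, -1.4321).
Back-substitute: x_3 = -1.4321/0.8583 = -1.6686.
x_2 = (-1.2855 − 5.8504·(-1.6686))/4.0839 = 2.0756.
x_1 = (-1.3229 − 0.5669·2.0756 − 0.1890·(-1.6686))/5.2915 = -0.4128.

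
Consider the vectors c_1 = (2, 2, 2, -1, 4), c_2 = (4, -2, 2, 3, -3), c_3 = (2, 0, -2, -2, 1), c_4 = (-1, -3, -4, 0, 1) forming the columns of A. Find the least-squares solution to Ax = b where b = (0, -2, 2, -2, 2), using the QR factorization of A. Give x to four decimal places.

x = (0.5319, 0.0306, -0.2472, 0.3107)

c_1 = (2, 2, 2, -1, 4); ‖c_1‖ = 5.3852, so e_1 = (0.3714, 0.3714, 0.3714, -0.1857, 0.7428).
e_1·c_2 = 0.3714·4 + 0.3714·(-2) + 0.3714·2 + (-0.1857)·3 + 0.7428·(-3) = -1.2999.
u_2 = c_2 + 1.2999·e_1 = (4.4828, -1.5172, 2.4828, 2.7586, -2.0345).
‖u_2‖ = 6.3490, so e_2 = (0.7061, -0.2390, 0.3910, 0.4345, -0.3204).
e_1·c_3 = 0.3714·2 + 0.3714·0 + 0.3714·(-2) + (-0.1857)·(-2) + 0.7428·1 = 1.1142; e_2·c_3 = 0.7061·2 + (-0.2390)·0 + 0.3910·(-2) + 0.4345·(-2) + (-0.3204)·1 = -0.5594.
u_3 = c_3 − 1.1142·e_1 + 0.5594·e_2 = (1.9812, -0.5475, -2.1950, -1.5500, -0.0068).
‖u_3‖ = 3.3831, so e_3 = (0.5856, -0.1618, -0.6488, -0.4582, -0.0020).
e_1·c_4 = 0.3714·(-1) + 0.3714·(-3) + 0.3714·(-4) + (-0.1857)·0 + 0.7428·1 = -2.2283; e_2·c_4 = 0.7061·(-1) + (-0.2390)·(-3) + 0.3910·(-4) + 0.4345·0 + (-0.3204)·1 = -1.8738; e_3·c_4 = 0.5856·(-1) + (-0.1618)·(-3) + (-0.6488)·(-4) + (-0.4582)·0 + (-0.0020)·1 = 2.4931.
u_4 = c_4 + 2.2283·e_1 + 1.8738·e_2 − 2.4931·e_3 = (-0.3094, -2.2167, -0.8221, 1.5426, 2.0598).
‖u_4‖ = 3.5083, so e_4 = (-0.0882, -0.6319, -0.2343, 0.4397, 0.5871).
Qᵀb = (1.8570, -0.2498, -0.0617, 1.0899).
Back-substitute: x_4 = 1.0899/3.5083 = 0.3107.
x_3 = (-0.0617 − 2.4931·0.3107)/3.3831 = -0.2472.
x_2 = (-0.2498 + 0.5594·(-0.2472) + 1.8738·0.3107)/6.3490 = 0.0306.
x_1 = (1.8570 + 1.2999·0.0306 − 1.1142·(-0.2472) + 2.2283·0.3107)/5.3852 = 0.5319.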